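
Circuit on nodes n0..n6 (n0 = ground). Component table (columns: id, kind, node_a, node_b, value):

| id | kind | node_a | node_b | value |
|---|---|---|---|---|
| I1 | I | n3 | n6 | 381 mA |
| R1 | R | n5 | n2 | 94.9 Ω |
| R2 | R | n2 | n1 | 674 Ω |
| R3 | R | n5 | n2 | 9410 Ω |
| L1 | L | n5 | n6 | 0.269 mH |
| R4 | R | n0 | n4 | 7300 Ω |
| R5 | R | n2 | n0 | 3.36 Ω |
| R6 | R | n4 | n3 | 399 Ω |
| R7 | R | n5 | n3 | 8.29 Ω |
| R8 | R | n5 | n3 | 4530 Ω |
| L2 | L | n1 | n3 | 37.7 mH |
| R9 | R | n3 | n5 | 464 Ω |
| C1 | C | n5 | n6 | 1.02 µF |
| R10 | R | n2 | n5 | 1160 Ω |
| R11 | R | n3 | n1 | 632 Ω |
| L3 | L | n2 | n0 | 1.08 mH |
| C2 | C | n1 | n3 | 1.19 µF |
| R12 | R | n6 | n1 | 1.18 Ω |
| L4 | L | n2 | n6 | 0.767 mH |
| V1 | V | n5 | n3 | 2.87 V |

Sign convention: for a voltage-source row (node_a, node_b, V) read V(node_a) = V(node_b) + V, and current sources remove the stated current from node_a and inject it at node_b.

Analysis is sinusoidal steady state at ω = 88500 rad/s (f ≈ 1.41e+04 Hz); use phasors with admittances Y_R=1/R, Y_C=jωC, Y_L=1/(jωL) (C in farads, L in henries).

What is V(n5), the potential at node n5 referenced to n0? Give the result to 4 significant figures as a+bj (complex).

Apply KCL at each of the 6 non-ground nodes and solve the resulting linear system.
Node n1: branches {R2, L2, R11, C2, R12} → V_1 = 0.1768-1.796j
Node n2: branches {R1, R2, R3, R5, R10, L3, L4} → V_2 = 0.0003255-0.0003697j
Node n3: branches {I1, R6, R7, R8, L2, R9, R11, C2, V1} → V_3 = -0.7160+0.8734j
Node n4: branches {R4, R6} → V_4 = -0.6789+0.8282j
Node n5: branches {R1, R3, L1, R7, R8, R9, C1, R10, V1} → V_5 = 2.154+0.8734j
Node n6: branches {I1, L1, C1, R12, L4} → V_6 = 0.5096-1.694j
Source currents: i(V1)=-0.2539-0.08942j

2.154+0.8734j V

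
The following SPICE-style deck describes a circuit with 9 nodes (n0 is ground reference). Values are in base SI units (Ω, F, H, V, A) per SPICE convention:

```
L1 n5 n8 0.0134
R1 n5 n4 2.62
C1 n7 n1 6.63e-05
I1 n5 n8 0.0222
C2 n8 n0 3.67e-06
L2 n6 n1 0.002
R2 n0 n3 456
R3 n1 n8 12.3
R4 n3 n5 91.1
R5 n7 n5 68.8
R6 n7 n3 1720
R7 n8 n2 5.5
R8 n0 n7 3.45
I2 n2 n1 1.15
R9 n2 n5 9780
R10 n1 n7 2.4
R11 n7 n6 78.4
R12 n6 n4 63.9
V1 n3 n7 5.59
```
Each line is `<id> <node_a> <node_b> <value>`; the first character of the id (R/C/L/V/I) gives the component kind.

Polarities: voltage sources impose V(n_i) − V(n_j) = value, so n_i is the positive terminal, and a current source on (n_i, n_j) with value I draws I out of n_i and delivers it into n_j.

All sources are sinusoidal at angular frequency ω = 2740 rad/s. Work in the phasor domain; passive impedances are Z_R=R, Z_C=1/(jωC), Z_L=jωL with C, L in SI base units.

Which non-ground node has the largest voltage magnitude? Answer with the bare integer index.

Apply KCL at each of the 8 non-ground nodes and solve the resulting linear system.
Node n1: branches {C1, L2, R3, I2, R10} → V_1 = 0.2070+0.2503j
Node n2: branches {R7, I2, R9} → V_2 = -17.89-0.9707j
Node n3: branches {R2, R4, R6, V1} → V_3 = 5.514+0.3985j
Node n4: branches {R1, R12} → V_4 = -3.489+5.353j
Node n5: branches {L1, R1, I1, R4, R5, R9} → V_5 = -3.620+5.573j
Node n6: branches {L2, R11, R12} → V_6 = -0.2816-0.01031j
Node n7: branches {C1, R5, R6, R8, R10, R11, V1} → V_7 = -0.07552+0.3985j
Node n8: branches {L1, I1, C2, R3, R7} → V_8 = -11.57-0.9744j
Source currents: i(V1)=-0.1156+0.05593j

2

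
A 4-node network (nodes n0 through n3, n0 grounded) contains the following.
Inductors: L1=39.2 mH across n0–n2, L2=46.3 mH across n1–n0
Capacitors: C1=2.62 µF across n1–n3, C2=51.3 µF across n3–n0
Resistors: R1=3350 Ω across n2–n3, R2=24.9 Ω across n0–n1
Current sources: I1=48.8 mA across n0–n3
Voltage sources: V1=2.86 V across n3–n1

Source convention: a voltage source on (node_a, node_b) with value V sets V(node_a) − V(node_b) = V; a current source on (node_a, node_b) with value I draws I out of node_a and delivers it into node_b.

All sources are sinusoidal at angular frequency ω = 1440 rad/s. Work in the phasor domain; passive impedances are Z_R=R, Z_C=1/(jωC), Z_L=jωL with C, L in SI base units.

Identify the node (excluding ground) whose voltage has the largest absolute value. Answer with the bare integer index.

1

MNA unknowns: 3 node voltages V₁..V_3 plus 1 source current (V1)
L1: Y=0.000-0.01772j on G[0,2]
C1: Y=0.000+0.003773j on G[1,3]
R1: Y=0.0002985+0.000j on G[2,3]
L2: Y=0.000-0.01500j on G[1,0]
C2: Y=0.000+0.07387j on G[3,0]
I1: z[0]−=0.0488, z[3]+=0.0488
R2: Y=0.04016+0.000j on G[0,1]
V1: row V3−V1=2.86, i_V1 at 3,1
solve → V1=-2.057-2.228j, V2=0.03777+0.01289j, V3=0.8028-2.228j
aux → i_V1=-0.1160-0.06943j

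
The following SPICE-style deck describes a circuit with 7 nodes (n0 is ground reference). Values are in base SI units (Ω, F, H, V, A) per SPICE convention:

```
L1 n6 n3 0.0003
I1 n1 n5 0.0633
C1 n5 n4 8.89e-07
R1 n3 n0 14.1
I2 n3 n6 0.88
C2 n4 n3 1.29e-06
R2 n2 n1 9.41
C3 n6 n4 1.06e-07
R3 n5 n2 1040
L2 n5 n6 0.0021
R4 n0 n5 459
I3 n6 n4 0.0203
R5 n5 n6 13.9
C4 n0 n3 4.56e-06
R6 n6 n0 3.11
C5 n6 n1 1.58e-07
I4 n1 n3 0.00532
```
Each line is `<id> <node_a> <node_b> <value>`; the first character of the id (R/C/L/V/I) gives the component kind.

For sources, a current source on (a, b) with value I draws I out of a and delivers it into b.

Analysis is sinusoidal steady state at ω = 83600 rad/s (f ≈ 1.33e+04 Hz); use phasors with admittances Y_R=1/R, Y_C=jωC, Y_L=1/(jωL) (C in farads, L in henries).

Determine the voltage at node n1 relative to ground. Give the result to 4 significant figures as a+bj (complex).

Apply KCL at each of the 6 non-ground nodes and solve the resulting linear system.
Node n1: branches {I1, R2, C5, I4} → V_1 = 2.027+5.273j
Node n2: branches {R2, R3} → V_2 = 2.023+5.216j
Node n3: branches {L1, R1, I2, C2, C4, I4} → V_3 = -0.4142+2.028j
Node n4: branches {C1, C2, C3, I3} → V_4 = 0.5266+0.6256j
Node n5: branches {I1, C1, R3, L2, R4, R5} → V_5 = 1.658-1.067j
Node n6: branches {L1, I2, C3, L2, I3, R5, R6, C5} → V_6 = 2.484+0.05107j

2.027+5.273j V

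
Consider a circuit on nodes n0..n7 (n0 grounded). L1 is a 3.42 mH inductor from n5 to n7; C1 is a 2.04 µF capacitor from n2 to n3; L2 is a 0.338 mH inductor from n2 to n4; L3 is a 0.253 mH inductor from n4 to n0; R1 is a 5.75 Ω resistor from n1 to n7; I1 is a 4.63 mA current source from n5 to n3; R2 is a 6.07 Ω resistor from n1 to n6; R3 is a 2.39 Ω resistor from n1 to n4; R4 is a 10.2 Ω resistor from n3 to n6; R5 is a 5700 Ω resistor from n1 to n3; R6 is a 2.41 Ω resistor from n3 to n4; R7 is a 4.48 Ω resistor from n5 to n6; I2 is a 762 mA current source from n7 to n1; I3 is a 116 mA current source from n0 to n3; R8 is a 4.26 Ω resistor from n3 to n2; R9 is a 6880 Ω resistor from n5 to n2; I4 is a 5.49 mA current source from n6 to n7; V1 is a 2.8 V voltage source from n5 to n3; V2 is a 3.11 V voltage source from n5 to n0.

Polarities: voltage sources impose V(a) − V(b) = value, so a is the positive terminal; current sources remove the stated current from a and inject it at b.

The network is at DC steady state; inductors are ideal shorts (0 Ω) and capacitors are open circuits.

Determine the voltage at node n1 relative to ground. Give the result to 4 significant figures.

2.205 V

Element admittances at DC:
  L1: short n5↔n7 (DC inductor)
  Y(C1) = 0.000 S between n2,n3
  L2: short n2↔n4 (DC inductor)
  L3: short n4↔n0 (DC inductor)
  Y(R1) = 0.1739 S between n1,n7
  I1: injects 0.00463 A into n3 (from n5)
  Y(R2) = 0.1647 S between n1,n6
  Y(R3) = 0.4184 S between n1,n4
  Y(R4) = 0.09804 S between n3,n6
  Y(R5) = 0.0001754 S between n1,n3
  Y(R6) = 0.4149 S between n3,n4
  Y(R7) = 0.2232 S between n5,n6
  I2: injects 0.762 A into n1 (from n7)
  I3: injects 0.116 A into n3 (from n0)
  Y(R8) = 0.2347 S between n3,n2
  Y(R9) = 0.0001453 S between n5,n2
  I4: injects 0.00549 A into n7 (from n6)
  V1: constraint V(n5)−V(n3) = 2.8
  V2: constraint V(n5)−V(n0) = 3.11
Assemble and solve the 12×12 MNA system:
  V(n1)=2.205  V(n2)=0.000  V(n3)=0.3100  V(n4)=0.000  V(n5)=3.110  V(n6)=2.227  V(n7)=3.110
  i(L1)=0.9139  i(L2)=0.07322  i(L3)=1.125  i(V1)=-0.1075  i(V2)=-1.009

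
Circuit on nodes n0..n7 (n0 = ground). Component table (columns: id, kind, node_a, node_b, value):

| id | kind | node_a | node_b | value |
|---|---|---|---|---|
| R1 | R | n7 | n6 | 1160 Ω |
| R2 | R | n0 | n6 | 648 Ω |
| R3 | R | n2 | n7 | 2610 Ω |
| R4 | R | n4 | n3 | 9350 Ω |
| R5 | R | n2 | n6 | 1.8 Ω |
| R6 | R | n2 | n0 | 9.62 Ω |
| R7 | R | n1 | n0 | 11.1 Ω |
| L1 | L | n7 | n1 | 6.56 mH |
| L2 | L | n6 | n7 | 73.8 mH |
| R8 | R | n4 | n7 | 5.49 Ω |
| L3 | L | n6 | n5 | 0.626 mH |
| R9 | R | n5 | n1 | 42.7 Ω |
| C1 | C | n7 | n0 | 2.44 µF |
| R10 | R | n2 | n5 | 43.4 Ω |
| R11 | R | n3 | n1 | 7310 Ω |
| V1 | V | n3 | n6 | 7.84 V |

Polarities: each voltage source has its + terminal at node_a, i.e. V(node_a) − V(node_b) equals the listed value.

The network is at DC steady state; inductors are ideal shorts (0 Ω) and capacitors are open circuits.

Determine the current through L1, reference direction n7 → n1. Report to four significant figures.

-0.001073 A

Element admittances at DC:
  Y(R1) = 0.0008621 S between n7,n6
  Y(R2) = 0.001543 S between n0,n6
  Y(R3) = 0.0003831 S between n2,n7
  Y(R4) = 0.0001070 S between n4,n3
  Y(R5) = 0.5556 S between n2,n6
  Y(R6) = 0.1040 S between n2,n0
  Y(R7) = 0.09009 S between n1,n0
  L1: short n7↔n1 (DC inductor)
  L2: short n6↔n7 (DC inductor)
  Y(R8) = 0.1821 S between n4,n7
  L3: short n6↔n5 (DC inductor)
  Y(R9) = 0.02342 S between n5,n1
  Y(C1) = 0.000 S between n7,n0
  Y(R10) = 0.02304 S between n2,n5
  Y(R11) = 0.0001368 S between n3,n1
  V1: constraint V(n3)−V(n6) = 7.84
Assemble and solve the 11×11 MNA system:
  V(n1)=0.000  V(n2)=0.000  V(n3)=7.840  V(n4)=0.004601  V(n5)=0.000  V(n6)=0.000  V(n7)=0.000
  i(L1)=-0.001073  i(L2)=-0.001911  i(L3)=0.000  i(V1)=-0.001911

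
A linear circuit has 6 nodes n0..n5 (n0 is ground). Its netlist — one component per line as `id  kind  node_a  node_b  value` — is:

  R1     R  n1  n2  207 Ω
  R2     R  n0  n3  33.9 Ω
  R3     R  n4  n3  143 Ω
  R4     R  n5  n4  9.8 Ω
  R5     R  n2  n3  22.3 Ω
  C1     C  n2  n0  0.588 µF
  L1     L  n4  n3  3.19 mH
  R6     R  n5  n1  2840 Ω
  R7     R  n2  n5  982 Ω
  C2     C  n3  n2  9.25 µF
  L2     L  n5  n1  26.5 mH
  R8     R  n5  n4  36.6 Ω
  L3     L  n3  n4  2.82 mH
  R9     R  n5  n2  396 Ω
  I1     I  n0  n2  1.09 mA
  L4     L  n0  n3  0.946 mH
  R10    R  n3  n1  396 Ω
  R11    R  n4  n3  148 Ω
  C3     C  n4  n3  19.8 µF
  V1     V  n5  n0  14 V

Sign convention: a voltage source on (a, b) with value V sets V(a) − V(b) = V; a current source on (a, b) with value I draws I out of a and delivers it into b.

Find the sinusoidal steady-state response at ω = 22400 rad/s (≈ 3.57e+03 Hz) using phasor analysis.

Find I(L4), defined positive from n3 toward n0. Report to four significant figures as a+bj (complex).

Apply KCL at each of the 5 non-ground nodes and solve the resulting linear system.
Node n1: branches {R1, R6, L2, R10} → V_1 = 10.52+2.089j
Node n2: branches {R1, R5, C1, R7, C2, R9, I1} → V_2 = 10.61+2.854j
Node n3: branches {R2, R3, R5, L1, C2, L3, L4, R10, R11, C3} → V_3 = 11.26+3.239j
Node n4: branches {R3, R4, L1, R8, L3, R11, C3} → V_4 = 10.62+2.162j
Node n5: branches {R4, R6, R7, L2, R8, R9, V1} → V_5 = 14.00+0.000j
Source currents: i(V1)=-0.4464+0.2963j

0.1528-0.5316j A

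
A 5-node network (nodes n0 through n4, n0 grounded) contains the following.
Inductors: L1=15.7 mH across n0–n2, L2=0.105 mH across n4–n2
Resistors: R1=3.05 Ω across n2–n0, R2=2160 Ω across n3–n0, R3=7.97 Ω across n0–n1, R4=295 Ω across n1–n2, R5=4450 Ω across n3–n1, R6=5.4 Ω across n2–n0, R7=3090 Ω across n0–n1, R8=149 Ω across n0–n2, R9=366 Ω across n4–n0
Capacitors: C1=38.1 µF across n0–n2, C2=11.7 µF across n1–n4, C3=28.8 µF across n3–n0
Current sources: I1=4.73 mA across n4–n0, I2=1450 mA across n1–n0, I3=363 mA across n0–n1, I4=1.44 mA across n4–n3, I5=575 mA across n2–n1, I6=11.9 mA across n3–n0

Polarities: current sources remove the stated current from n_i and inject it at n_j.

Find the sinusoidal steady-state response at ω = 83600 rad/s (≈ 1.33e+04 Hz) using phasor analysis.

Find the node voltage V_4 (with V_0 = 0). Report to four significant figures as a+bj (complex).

-2.108-2.107j V

MNA unknowns: 4 node voltages V₁..V_4
L1: Y=0.000-0.0007619j on G[0,2]
R1: Y=0.3279+0.000j on G[2,0]
R2: Y=0.0004630+0.000j on G[3,0]
R3: Y=0.1255+0.000j on G[0,1]
C1: Y=0.000+3.185j on G[0,2]
I1: z[4]−=0.00473, z[0]+=0.00473
R4: Y=0.003390+0.000j on G[1,2]
R5: Y=0.0002247+0.000j on G[3,1]
R6: Y=0.1852+0.000j on G[2,0]
R7: Y=0.0003236+0.000j on G[0,1]
R8: Y=0.006711+0.000j on G[0,2]
C2: Y=0.000+0.9781j on G[1,4]
L2: Y=0.000-0.1139j on G[4,2]
R9: Y=0.002732+0.000j on G[4,0]
I2: z[1]−=1.45, z[0]+=1.45
I3: z[0]−=0.363, z[1]+=0.363
C3: Y=0.000+2.408j on G[3,0]
I4: z[4]−=0.00144, z[3]+=0.00144
I5: z[2]−=0.575, z[1]+=0.575
I6: z[3]−=0.0119, z[0]+=0.0119
solve → V1=-1.864-1.830j, V2=0.02974+0.2725j, V3=-0.0001721+0.004518j, V4=-2.108-2.107j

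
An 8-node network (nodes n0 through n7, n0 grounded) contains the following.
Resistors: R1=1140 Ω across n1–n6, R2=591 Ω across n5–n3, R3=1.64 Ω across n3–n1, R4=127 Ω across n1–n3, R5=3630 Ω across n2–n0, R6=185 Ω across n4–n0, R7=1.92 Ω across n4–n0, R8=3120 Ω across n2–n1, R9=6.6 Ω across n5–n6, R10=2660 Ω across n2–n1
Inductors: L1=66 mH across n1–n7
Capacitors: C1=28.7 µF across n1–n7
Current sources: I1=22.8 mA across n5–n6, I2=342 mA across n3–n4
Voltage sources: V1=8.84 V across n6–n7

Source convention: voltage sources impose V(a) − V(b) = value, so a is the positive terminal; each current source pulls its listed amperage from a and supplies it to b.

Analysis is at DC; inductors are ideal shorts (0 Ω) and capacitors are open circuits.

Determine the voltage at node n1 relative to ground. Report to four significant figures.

MNA unknowns: 7 node voltages V₁..V_7 plus 2 source currents (L1, V1)
R1: Y=0.0008772 on G[1,6]
R2: Y=0.001692 on G[5,3]
R3: Y=0.6098 on G[3,1]
R4: Y=0.007874 on G[1,3]
R5: Y=0.0002755 on G[2,0]
L1: row V1−V7=0, i_L1 at 1,7
C1: Y=0.000 on G[1,7]
R6: Y=0.005405 on G[4,0]
I1: z[5]−=0.0228, z[6]+=0.0228
R7: Y=0.5208 on G[4,0]
R8: Y=0.0003205 on G[2,1]
R9: Y=0.1515 on G[5,6]
I2: z[3]−=0.342, z[4]+=0.342
R10: Y=0.0003759 on G[2,1]
V1: row V6−V7=8.84, i_V1 at 6,7
solve → V1=-1733, V2=-1241, V3=-1733, V4=0.6499, V5=-1724, V6=-1724, V7=-1733
aux → i_L1=0.02318, i_V1=-0.02318

-1733 V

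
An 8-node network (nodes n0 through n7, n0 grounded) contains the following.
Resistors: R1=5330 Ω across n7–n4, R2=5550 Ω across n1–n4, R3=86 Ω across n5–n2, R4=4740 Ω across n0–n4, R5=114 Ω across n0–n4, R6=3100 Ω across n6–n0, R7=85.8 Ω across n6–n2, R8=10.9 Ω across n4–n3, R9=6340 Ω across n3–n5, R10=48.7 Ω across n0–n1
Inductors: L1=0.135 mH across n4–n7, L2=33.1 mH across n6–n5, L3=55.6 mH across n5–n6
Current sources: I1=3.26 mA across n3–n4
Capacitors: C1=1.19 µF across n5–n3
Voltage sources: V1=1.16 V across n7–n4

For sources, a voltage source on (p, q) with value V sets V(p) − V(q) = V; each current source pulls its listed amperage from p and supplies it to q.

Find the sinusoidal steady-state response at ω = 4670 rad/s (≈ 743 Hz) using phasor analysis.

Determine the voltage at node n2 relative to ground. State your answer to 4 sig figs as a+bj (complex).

-0.03390-0.001502j V

Element admittances at ω=4670 rad/s:
  Y(R1) = 0.0001876+0.000j S between n7,n4
  Y(R2) = 0.0001802+0.000j S between n1,n4
  Y(R3) = 0.01163+0.000j S between n5,n2
  Y(R4) = 0.0002110+0.000j S between n0,n4
  Y(R5) = 0.008772+0.000j S between n0,n4
  Y(L1) = 0.000-1.586j S between n4,n7
  Y(R6) = 0.0003226+0.000j S between n6,n0
  Y(L2) = 0.000-0.006469j S between n6,n5
  Y(L3) = 0.000-0.003851j S between n5,n6
  Y(R7) = 0.01166+0.000j S between n6,n2
  Y(R8) = 0.09174+0.000j S between n4,n3
  I1: injects 0.00326 A into n4 (from n3)
  Y(R9) = 0.0001577+0.000j S between n3,n5
  Y(C1) = 0.000+0.005557j S between n5,n3
  Y(R10) = 0.02053+0.000j S between n0,n1
  V1: constraint V(n7)−V(n4) = 1.16
Assemble and solve the 8×8 MNA system:
  V(n1)=1.032e-05+3.357e-07j  V(n2)=-0.03390-0.001502j  V(n3)=-0.03423+4.245e-05j  V(n4)=0.001186+3.859e-05j  V(n5)=-0.03411-0.001910j  V(n6)=-0.03369-0.001096j  V(n7)=1.161+3.859e-05j
  i(V1)=-0.0002176+1.840j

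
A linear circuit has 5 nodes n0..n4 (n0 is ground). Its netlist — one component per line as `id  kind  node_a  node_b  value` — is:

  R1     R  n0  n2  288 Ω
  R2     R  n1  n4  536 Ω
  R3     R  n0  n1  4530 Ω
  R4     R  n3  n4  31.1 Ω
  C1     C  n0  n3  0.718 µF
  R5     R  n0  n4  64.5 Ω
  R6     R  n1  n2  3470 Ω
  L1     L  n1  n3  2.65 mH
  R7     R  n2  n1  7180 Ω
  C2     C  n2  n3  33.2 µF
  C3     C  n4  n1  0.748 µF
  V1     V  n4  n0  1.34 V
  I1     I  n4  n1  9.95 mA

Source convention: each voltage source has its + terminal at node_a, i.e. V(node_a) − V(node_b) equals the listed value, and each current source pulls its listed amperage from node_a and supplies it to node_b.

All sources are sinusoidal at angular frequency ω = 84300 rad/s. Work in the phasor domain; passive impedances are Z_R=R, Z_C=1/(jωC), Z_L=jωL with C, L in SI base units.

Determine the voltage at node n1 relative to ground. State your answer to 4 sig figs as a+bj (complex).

MNA unknowns: 4 node voltages V₁..V_4 plus 1 source current (V1)
R1: Y=0.003472+0.000j on G[0,2]
R2: Y=0.001866+0.000j on G[1,4]
R3: Y=0.0002208+0.000j on G[0,1]
R4: Y=0.03215+0.000j on G[3,4]
C1: Y=0.000+0.06053j on G[0,3]
R5: Y=0.01550+0.000j on G[0,4]
R6: Y=0.0002882+0.000j on G[1,2]
L1: Y=0.000-0.004476j on G[1,3]
R7: Y=0.0001393+0.000j on G[2,1]
C2: Y=0.000+2.799j on G[2,3]
C3: Y=0.000+0.06306j on G[4,1]
V1: row V4−V0=1.34, i_V1 at 4,0
I1: z[4]−=0.00995, z[1]+=0.00995
solve → V1=1.422-0.1078j, V2=0.2706-0.5972j, V3=0.2698-0.5973j, V4=1.340+0.000j
aux → i_V1=-0.05818-0.01423j

1.422-0.1078j V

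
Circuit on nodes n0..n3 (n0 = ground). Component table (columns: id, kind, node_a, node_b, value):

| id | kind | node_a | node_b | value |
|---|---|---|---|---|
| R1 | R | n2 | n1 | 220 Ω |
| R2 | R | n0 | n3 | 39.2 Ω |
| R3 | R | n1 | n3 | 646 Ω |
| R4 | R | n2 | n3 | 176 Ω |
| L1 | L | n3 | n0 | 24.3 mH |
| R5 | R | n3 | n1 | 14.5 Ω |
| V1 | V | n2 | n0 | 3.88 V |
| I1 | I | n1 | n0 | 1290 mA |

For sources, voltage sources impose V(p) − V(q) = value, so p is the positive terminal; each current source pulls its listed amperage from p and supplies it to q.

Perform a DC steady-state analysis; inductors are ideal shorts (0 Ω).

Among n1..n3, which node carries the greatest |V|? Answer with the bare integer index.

MNA unknowns: 3 node voltages V₁..V_3 plus 2 source currents (L1, V1)
R1: Y=0.004545 on G[2,1]
R2: Y=0.02551 on G[0,3]
R3: Y=0.001548 on G[1,3]
R4: Y=0.005682 on G[2,3]
L1: row V3−V0=0, i_L1 at 3,0
R5: Y=0.06897 on G[3,1]
V1: row V2−V0=3.88, i_V1 at 2,0
I1: z[1]−=1.29, z[0]+=1.29
solve → V1=-16.95, V2=3.880, V3=0.000
aux → i_L1=-1.173, i_V1=-0.1167

1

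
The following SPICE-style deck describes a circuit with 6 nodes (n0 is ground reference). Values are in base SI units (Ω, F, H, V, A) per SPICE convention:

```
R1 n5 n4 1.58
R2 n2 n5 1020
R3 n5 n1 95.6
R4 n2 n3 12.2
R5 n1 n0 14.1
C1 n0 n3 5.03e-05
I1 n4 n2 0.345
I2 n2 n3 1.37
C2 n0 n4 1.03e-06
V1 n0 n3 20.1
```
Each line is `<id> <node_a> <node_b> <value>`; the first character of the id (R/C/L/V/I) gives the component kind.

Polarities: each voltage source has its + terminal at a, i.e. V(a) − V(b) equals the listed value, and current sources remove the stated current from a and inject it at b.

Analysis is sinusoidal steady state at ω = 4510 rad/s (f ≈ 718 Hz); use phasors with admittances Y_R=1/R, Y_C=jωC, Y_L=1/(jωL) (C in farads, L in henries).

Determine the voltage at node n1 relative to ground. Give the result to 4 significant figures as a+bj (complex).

-3.939+1.840j V

MNA unknowns: 5 node voltages V₁..V_5 plus 1 source current (V1)
R1: Y=0.6329+0.000j on G[5,4]
R2: Y=0.0009804+0.000j on G[2,5]
R3: Y=0.01046+0.000j on G[5,1]
R4: Y=0.08197+0.000j on G[2,3]
R5: Y=0.07092+0.000j on G[1,0]
C1: Y=0.000+0.2269j on G[0,3]
I1: z[4]−=0.345, z[2]+=0.345
I2: z[2]−=1.37, z[3]+=1.37
C2: Y=0.000+0.004645j on G[0,4]
V1: row V0−V3=20.1, i_V1 at 0,3
solve → V1=-3.939+1.840j, V2=-32.58+0.1692j, V3=-20.10+0.000j, V4=-31.08+14.55j, V5=-30.64+14.32j
aux → i_V1=-0.3469-4.574j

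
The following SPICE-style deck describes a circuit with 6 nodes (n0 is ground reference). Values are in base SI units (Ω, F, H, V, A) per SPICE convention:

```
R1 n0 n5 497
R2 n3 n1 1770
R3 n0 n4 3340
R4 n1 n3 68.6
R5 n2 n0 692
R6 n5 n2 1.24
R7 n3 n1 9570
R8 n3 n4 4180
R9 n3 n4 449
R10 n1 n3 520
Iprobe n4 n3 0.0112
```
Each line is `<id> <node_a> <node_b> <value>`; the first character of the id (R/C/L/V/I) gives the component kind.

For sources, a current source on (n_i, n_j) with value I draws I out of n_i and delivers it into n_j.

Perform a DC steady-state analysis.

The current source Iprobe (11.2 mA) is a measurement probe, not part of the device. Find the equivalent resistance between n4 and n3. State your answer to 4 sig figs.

R_eq = 405.4 Ω

Element admittances at DC:
  Y(R1) = 0.002012 S between n0,n5
  Y(R2) = 0.0005650 S between n3,n1
  Y(R3) = 0.0002994 S between n0,n4
  Y(R4) = 0.01458 S between n1,n3
  Y(R5) = 0.001445 S between n2,n0
  Y(R6) = 0.8065 S between n5,n2
  Y(R7) = 0.0001045 S between n3,n1
  Y(R8) = 0.0002392 S between n3,n4
  Y(R9) = 0.002227 S between n3,n4
  Y(R10) = 0.001923 S between n1,n3
  Iprobe: injects 0.0112 A into n3 (from n4)
Assemble and solve the 5×5 MNA system:
  V(n1)=4.541  V(n2)=0.000  V(n3)=4.541  V(n4)=0.000  V(n5)=0.000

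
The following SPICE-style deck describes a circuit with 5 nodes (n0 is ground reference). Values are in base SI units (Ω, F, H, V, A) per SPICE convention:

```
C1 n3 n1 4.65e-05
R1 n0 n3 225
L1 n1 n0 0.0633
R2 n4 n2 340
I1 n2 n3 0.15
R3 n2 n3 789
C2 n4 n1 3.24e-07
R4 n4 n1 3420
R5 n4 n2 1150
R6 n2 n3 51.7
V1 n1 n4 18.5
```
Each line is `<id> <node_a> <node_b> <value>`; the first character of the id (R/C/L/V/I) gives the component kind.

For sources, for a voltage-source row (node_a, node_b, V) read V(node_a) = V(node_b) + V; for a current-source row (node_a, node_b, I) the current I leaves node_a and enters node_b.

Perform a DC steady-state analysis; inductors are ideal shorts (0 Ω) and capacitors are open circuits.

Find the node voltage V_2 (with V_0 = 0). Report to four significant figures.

Apply KCL at each of the 4 non-ground nodes and solve the resulting linear system.
Node n1: branches {C1, L1, C2, R4, V1} → V_1 = 0.000
Node n2: branches {R2, I1, R3, R5, R6} → V_2 = -13.01
Node n3: branches {C1, R1, I1, R3, R6} → V_3 = -4.711
Node n4: branches {R2, C2, R4, R5, V1} → V_4 = -18.50
Source currents: i(L1)=0.02094, i(V1)=-0.02635

-13.01 V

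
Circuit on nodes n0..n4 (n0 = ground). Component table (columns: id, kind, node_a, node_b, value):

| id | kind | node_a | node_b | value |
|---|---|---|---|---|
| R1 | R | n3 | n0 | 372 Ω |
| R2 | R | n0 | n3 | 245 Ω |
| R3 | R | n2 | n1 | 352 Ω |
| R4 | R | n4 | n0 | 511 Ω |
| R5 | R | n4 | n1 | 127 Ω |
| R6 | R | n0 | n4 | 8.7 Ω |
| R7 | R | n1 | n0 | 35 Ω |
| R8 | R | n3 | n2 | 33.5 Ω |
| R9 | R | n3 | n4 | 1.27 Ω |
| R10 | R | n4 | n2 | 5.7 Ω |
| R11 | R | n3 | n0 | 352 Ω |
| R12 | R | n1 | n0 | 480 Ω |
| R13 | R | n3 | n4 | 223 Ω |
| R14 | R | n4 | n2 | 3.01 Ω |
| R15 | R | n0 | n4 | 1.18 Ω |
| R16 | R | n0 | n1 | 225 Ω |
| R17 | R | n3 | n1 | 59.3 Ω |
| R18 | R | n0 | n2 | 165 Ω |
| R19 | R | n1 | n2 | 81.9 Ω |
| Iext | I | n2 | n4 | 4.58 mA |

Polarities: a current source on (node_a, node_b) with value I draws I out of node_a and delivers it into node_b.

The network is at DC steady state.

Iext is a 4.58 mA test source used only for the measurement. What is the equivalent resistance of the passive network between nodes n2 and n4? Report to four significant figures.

MNA unknowns: 4 node voltages V₁..V_4
R1: Y=0.002688 on G[3,0]
R2: Y=0.004082 on G[0,3]
R3: Y=0.002841 on G[2,1]
R4: Y=0.001957 on G[4,0]
R5: Y=0.007874 on G[4,1]
R6: Y=0.1149 on G[0,4]
R7: Y=0.02857 on G[1,0]
R8: Y=0.02985 on G[3,2]
R9: Y=0.7874 on G[3,4]
R10: Y=0.1754 on G[4,2]
R11: Y=0.002841 on G[3,0]
R12: Y=0.002083 on G[1,0]
R13: Y=0.004484 on G[3,4]
R14: Y=0.3322 on G[4,2]
R15: Y=0.8475 on G[0,4]
R16: Y=0.004444 on G[0,1]
R17: Y=0.01686 on G[3,1]
R18: Y=0.006061 on G[0,2]
R19: Y=0.01221 on G[1,2]
Iext: z[2]−=0.00458, z[4]+=0.00458
solve → V1=-0.001674, V2=-0.008151, V3=-0.0002134, V4=0.0001143

R_eq = 1.805 Ω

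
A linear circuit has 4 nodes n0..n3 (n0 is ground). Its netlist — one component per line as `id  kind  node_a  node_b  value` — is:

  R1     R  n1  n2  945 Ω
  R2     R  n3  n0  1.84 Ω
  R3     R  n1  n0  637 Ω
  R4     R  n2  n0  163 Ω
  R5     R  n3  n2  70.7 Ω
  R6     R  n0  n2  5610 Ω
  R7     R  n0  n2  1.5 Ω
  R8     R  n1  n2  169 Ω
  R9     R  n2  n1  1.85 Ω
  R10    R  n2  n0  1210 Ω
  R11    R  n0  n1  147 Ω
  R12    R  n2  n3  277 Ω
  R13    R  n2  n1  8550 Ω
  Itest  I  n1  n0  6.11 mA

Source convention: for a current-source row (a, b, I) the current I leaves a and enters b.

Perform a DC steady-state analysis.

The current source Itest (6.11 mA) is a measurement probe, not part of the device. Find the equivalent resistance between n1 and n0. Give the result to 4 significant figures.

R_eq = 3.186 Ω

Apply KCL at each of the 3 non-ground nodes and solve the resulting linear system.
Node n1: branches {R1, R3, R8, R9, R11, R13, Itest} → V_1 = -0.01947
Node n2: branches {R1, R4, R5, R6, R7, R8, R9, R10, R12, R13} → V_2 = -0.008606
Node n3: branches {R2, R5, R12} → V_3 = -0.0002723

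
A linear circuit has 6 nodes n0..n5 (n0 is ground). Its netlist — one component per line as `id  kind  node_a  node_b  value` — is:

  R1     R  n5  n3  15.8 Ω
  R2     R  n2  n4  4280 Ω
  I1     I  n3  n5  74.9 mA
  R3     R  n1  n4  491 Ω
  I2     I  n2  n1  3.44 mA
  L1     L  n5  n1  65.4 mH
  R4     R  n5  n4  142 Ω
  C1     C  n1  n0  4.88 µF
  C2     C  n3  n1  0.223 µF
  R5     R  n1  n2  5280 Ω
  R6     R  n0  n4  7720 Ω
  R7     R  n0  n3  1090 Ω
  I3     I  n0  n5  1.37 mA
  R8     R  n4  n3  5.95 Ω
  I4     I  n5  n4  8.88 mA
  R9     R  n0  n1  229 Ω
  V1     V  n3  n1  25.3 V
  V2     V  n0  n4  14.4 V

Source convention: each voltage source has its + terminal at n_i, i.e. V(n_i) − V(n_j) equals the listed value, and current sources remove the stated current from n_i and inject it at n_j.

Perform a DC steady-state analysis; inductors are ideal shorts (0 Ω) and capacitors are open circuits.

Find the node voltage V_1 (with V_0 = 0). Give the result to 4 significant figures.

MNA unknowns: 5 node voltages V₁..V_5 plus 3 source currents (L1, V1, V2)
R1: Y=0.06329 on G[5,3]
R2: Y=0.0002336 on G[2,4]
I1: z[3]−=0.0749, z[5]+=0.0749
R3: Y=0.002037 on G[1,4]
I2: z[2]−=0.00344, z[1]+=0.00344
L1: row V5−V1=0, i_L1 at 5,1
R4: Y=0.007042 on G[5,4]
C1: Y=0.000 on G[1,0]
C2: Y=0.000 on G[3,1]
R5: Y=0.0001894 on G[1,2]
R6: Y=0.0001295 on G[0,4]
R7: Y=0.0009174 on G[0,3]
I3: z[0]−=0.00137, z[5]+=0.00137
R8: Y=0.1681 on G[4,3]
I4: z[5]−=0.00888, z[4]+=0.00888
R9: Y=0.004367 on G[0,1]
V1: row V3−V1=25.3, i_V1 at 3,1
V2: row V0−V4=14.4, i_V2 at 0,4
solve → V1=-37.44, V2=-32.84, V3=-12.14, V4=-14.40, V5=-37.44
aux → i_L1=1.831, i_V1=-2.046, i_V2=-0.1778

-37.44 V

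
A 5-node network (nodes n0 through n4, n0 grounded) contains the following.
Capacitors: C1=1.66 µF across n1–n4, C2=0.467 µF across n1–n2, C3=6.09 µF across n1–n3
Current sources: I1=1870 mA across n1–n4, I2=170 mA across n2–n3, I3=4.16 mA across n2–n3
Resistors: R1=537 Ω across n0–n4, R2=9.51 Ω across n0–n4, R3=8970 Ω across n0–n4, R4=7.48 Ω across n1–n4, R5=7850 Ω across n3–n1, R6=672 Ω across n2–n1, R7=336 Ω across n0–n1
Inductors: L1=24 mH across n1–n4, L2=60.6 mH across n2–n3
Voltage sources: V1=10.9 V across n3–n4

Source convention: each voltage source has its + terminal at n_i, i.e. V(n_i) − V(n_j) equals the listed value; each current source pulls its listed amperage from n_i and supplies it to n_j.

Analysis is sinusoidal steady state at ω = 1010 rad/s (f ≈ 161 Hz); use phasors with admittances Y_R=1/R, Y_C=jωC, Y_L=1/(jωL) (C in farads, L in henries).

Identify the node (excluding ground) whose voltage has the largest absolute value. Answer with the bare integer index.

Apply KCL at each of the 4 non-ground nodes and solve the resulting linear system.
Node n1: branches {C1, I1, C2, L1, R4, R5, R6, C3, R7} → V_1 = -12.38-2.583j
Node n2: branches {C2, I2, I3, R6, L2} → V_2 = 10.97-13.02j
Node n3: branches {I2, I3, R5, L2, C3, V1} → V_3 = 11.24+0.07176j
Node n4: branches {C1, I1, R1, R2, L1, R3, R4, V1} → V_4 = 0.3441+0.07176j
Source currents: i(V1)=-0.02635-0.1412j

2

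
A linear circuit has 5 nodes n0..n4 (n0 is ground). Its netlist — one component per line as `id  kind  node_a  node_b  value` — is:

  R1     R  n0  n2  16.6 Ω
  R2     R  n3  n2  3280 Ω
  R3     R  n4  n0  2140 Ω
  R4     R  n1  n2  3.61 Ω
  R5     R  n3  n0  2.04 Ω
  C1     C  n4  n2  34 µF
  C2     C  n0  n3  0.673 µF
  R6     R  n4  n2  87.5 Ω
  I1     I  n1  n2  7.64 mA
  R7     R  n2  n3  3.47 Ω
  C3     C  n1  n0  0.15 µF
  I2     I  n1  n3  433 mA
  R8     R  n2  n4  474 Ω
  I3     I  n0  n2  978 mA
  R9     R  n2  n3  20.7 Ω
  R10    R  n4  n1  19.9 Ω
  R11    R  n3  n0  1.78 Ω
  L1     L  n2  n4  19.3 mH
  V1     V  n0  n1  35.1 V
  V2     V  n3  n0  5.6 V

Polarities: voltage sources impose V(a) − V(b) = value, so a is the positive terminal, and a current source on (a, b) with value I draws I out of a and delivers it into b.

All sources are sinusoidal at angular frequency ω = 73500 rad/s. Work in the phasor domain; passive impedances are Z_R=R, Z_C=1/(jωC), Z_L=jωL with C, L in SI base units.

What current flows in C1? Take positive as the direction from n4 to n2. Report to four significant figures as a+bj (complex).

Apply KCL at each of the 4 non-ground nodes and solve the resulting linear system.
Node n1: branches {R4, I1, C3, I2, R10, V1} → V_1 = -35.10+0.000j
Node n2: branches {R1, R2, R4, C1, R6, I1, R7, R8, I3, R9, L1} → V_2 = -11.89-0.03250j
Node n3: branches {R2, R5, C2, R7, I2, R9, R11, V2} → V_3 = 5.600+0.000j
Node n4: branches {R3, C1, R6, R8, R10, L1} → V_4 = -11.90+0.4319j
Source currents: i(V1)=-7.156-0.3997j, i(V2)=-11.35-0.2880j

-1.161-0.02820j A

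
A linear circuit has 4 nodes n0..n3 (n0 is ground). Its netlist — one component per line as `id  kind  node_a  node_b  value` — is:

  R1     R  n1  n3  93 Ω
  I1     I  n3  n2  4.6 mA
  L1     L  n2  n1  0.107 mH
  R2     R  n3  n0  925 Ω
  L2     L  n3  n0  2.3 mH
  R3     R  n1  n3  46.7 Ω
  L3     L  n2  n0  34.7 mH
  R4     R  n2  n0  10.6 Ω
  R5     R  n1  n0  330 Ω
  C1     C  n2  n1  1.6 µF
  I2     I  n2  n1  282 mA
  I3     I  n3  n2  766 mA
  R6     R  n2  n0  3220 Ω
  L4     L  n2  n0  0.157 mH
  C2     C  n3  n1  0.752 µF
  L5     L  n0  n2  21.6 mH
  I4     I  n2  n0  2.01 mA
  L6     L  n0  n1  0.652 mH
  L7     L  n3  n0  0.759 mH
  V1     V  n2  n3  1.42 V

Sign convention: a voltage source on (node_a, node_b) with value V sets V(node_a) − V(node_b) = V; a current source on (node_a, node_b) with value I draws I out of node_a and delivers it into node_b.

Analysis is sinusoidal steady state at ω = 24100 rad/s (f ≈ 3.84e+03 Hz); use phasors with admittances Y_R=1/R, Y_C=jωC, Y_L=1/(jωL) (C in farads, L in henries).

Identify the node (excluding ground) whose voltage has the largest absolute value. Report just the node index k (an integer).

3

Apply KCL at each of the 3 non-ground nodes and solve the resulting linear system.
Node n1: branches {R1, L1, R3, R5, C1, I2, C2, L6} → V_1 = 0.2951+0.4637j
Node n2: branches {I1, L1, L3, R4, C1, I2, I3, R6, L4, L5, I4, V1} → V_2 = 0.2103-0.1500j
Node n3: branches {R1, I1, R2, L2, R3, I3, C2, L7, V1} → V_3 = -1.210-0.1500j
Source currents: i(V1)=0.7211+0.04079j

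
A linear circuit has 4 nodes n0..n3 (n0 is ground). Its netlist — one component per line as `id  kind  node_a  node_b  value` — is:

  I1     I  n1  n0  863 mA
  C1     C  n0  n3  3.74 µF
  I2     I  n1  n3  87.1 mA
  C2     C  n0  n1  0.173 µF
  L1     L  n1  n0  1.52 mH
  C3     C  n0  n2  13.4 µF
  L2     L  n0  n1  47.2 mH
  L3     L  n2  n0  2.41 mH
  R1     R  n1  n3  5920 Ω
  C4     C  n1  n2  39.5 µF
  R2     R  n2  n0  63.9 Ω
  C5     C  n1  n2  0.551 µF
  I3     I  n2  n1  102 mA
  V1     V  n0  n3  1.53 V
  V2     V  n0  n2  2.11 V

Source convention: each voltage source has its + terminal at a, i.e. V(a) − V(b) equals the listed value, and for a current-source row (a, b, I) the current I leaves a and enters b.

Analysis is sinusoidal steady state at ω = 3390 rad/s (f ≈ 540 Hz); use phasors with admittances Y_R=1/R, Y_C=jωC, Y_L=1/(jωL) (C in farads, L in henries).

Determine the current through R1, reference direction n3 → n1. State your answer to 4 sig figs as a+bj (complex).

-0.001009+0.002243j A

MNA unknowns: 3 node voltages V₁..V_3 plus 2 source currents (V1, V2)
I1: z[1]−=0.863, z[0]+=0.863
C1: Y=0.000+0.01268j on G[0,3]
I2: z[1]−=0.0871, z[3]+=0.0871
C2: Y=0.000+0.0005865j on G[0,1]
L1: Y=0.000-0.1941j on G[1,0]
C3: Y=0.000+0.04543j on G[0,2]
L2: Y=0.000-0.006250j on G[0,1]
L3: Y=0.000-0.1224j on G[2,0]
R1: Y=0.0001689+0.000j on G[1,3]
C4: Y=0.000+0.1339j on G[1,2]
R2: Y=0.01565+0.000j on G[2,0]
C5: Y=0.000+0.001868j on G[1,2]
I3: z[2]−=0.102, z[1]+=0.102
V1: row V0−V3=1.53, i_V1 at 0,3
V2: row V0−V2=2.11, i_V2 at 0,2
solve → V1=4.444-13.28j, V2=-2.110+0.000j, V3=-1.530+0.000j
aux → i_V1=-0.08811-0.01716j, i_V2=-1.734-0.7274j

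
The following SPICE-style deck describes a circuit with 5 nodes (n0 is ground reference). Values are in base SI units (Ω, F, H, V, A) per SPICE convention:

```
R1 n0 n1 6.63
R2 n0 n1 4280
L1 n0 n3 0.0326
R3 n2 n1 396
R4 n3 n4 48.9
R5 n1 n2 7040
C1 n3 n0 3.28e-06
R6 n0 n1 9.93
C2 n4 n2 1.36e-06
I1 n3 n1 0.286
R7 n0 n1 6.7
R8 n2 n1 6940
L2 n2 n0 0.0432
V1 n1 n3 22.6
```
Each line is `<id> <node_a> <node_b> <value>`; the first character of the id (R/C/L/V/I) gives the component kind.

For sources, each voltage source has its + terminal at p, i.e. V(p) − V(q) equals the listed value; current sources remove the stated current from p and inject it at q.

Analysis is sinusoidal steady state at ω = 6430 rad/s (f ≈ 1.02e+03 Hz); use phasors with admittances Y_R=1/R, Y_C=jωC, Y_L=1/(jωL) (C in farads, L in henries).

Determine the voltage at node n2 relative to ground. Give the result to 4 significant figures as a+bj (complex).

Apply KCL at each of the 4 non-ground nodes and solve the resulting linear system.
Node n1: branches {R1, R2, R3, R5, R6, I1, R7, R8, V1} → V_1 = 0.1509+0.7223j
Node n2: branches {R3, R5, C2, R8, L2} → V_2 = -21.30-13.54j
Node n3: branches {L1, R4, C1, I1, V1} → V_3 = -22.45+0.7223j
Node n4: branches {R4, C2} → V_4 = -17.12-1.067j
Source currents: i(V1)=0.1652-0.3298j

-21.30-13.54j V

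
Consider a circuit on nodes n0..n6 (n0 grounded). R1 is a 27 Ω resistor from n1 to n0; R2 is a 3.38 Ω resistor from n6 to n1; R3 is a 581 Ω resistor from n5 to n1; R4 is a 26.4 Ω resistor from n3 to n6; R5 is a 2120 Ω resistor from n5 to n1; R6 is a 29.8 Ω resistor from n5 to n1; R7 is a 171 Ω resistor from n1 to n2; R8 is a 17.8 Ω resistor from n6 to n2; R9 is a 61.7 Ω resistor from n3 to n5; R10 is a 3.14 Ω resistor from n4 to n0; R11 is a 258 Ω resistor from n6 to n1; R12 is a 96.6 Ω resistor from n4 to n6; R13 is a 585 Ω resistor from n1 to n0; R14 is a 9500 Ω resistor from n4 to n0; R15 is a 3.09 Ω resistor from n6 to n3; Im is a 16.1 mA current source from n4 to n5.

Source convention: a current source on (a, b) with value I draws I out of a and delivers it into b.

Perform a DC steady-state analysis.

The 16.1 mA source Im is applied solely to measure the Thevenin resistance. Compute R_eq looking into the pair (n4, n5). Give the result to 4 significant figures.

Element admittances at DC:
  Y(R1) = 0.03704 S between n1,n0
  Y(R2) = 0.2959 S between n6,n1
  Y(R3) = 0.001721 S between n5,n1
  Y(R4) = 0.03788 S between n3,n6
  Y(R5) = 0.0004717 S between n5,n1
  Y(R6) = 0.03356 S between n5,n1
  Y(R7) = 0.005848 S between n1,n2
  Y(R8) = 0.05618 S between n6,n2
  Y(R9) = 0.01621 S between n3,n5
  Y(R10) = 0.3185 S between n4,n0
  Y(R11) = 0.003876 S between n6,n1
  Y(R12) = 0.01035 S between n4,n6
  Y(R13) = 0.001709 S between n1,n0
  Y(R14) = 0.0001053 S between n4,n0
  Y(R15) = 0.3236 S between n6,n3
  Im: injects 0.0161 A into n5 (from n4)
Assemble and solve the 6×6 MNA system:
  V(n1)=0.3190  V(n2)=0.3222  V(n3)=0.3359  V(n4)=-0.03880  V(n5)=0.6341  V(n6)=0.3226

R_eq = 41.80 Ω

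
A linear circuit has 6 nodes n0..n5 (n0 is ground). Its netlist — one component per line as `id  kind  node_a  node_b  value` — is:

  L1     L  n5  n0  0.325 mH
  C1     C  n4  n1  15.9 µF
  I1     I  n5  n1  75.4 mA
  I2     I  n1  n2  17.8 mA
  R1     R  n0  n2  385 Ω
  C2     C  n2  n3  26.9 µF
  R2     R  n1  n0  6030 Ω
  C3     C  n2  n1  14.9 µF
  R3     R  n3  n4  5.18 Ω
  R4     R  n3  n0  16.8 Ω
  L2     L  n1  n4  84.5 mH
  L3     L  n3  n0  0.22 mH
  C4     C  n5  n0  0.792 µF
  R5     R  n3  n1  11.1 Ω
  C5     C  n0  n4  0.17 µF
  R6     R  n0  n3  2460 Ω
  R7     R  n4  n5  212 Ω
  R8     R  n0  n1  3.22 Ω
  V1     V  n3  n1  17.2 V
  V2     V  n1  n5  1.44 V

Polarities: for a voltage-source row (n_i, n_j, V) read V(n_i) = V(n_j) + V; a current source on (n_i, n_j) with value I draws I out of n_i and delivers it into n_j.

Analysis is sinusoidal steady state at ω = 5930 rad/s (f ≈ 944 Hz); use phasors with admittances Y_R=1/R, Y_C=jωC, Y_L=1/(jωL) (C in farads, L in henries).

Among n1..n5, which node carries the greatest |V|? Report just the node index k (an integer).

5

Apply KCL at each of the 5 non-ground nodes and solve the resulting linear system.
Node n1: branches {C1, I1, I2, R2, C3, L2, R5, R8, V1, V2} → V_1 = -9.176+1.843j
Node n2: branches {I2, R1, C2, C3} → V_2 = 1.874+1.791j
Node n3: branches {C2, R3, R4, L3, R5, R6, V1} → V_3 = 8.024+1.843j
Node n4: branches {C1, R3, L2, C5, R7} → V_4 = 4.555-4.588j
Node n5: branches {L1, I1, C4, R7, V2} → V_5 = -10.62+1.843j
Source currents: i(V1)=-4.105+3.818j, i(V2)=0.9516+5.489j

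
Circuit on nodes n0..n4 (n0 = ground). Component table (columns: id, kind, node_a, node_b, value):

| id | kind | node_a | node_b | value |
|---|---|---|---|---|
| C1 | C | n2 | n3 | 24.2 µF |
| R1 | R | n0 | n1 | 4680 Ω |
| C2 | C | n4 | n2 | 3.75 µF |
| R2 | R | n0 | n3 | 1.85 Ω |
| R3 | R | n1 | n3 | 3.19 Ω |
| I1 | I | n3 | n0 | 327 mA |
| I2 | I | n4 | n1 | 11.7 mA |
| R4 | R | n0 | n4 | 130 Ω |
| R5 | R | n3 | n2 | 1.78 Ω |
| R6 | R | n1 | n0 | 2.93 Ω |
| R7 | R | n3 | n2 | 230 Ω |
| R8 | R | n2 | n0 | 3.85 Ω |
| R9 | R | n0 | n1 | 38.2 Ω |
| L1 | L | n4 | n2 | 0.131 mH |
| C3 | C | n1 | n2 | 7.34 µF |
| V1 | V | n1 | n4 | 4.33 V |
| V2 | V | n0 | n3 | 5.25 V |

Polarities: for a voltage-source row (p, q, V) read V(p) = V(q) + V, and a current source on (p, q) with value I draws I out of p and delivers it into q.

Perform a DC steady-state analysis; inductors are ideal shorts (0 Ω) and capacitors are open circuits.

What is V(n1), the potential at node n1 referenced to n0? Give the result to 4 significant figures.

Apply KCL at each of the 4 non-ground nodes and solve the resulting linear system.
Node n1: branches {R1, R3, I2, R6, R9, C3, V1} → V_1 = -0.6659
Node n2: branches {C1, C2, R5, R7, R8, L1, C3} → V_2 = -4.996
Node n3: branches {C1, R2, R3, I1, R5, R7, V2} → V_3 = -5.250
Node n4: branches {C2, I2, R4, L1, V1} → V_4 = -4.996
Source currents: i(L1)=-1.154, i(V1)=-1.180, i(V2)=-4.092

-0.6659 V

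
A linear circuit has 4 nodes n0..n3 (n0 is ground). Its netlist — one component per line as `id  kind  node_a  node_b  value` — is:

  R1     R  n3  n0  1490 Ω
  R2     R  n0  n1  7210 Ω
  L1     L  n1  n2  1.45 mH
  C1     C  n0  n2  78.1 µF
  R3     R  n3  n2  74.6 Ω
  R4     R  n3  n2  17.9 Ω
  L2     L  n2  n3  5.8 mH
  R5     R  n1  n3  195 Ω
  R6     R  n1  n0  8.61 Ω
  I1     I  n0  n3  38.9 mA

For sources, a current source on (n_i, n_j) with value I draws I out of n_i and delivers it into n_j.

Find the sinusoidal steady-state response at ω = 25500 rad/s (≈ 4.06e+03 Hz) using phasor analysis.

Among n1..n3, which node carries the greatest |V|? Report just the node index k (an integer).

3

Apply KCL at each of the 3 non-ground nodes and solve the resulting linear system.
Node n1: branches {R2, L1, R5, R6} → V_1 = 0.01653+0.005006j
Node n2: branches {L1, C1, R3, R4, L2} → V_2 = -0.0003023-0.01839j
Node n3: branches {R1, R3, R4, L2, R5, I1} → V_3 = 0.5147+0.02975j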